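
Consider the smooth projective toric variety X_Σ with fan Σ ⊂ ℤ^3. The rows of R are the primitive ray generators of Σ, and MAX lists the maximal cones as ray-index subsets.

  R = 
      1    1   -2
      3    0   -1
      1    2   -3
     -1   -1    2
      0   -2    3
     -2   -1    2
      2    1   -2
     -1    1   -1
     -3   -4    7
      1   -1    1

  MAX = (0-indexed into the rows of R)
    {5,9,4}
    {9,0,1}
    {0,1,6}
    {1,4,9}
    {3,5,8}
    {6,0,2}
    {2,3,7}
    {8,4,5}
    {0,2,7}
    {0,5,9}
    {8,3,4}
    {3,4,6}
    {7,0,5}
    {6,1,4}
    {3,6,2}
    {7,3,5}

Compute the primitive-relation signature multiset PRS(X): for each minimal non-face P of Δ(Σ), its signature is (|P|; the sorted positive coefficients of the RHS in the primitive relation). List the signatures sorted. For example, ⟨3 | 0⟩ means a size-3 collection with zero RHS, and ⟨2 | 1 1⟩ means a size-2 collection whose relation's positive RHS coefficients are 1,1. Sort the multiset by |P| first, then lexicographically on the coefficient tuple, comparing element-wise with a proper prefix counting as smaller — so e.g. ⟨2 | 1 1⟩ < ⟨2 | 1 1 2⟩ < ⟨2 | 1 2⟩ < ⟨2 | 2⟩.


The 22 primitive collections of Σ (r=10, n=3):

  P = {0,3}:  v_{0} + v_{3} = 0  ⟹  sig = ⟨2 | 0⟩
  P = {5,6}:  v_{5} + v_{6} = 0  ⟹  sig = ⟨2 | 0⟩
  P = {7,9}:  v_{7} + v_{9} = 0  ⟹  sig = ⟨2 | 0⟩
  P = {0,4}:  v_{0} + v_{4} = v_{9}  ⟹  sig = ⟨2 | 1⟩
  P = {1,5}:  v_{1} + v_{5} = v_{9}  ⟹  sig = ⟨2 | 1⟩
  P = {1,7}:  v_{1} + v_{7} = v_{6}  ⟹  sig = ⟨2 | 1⟩
  P = {2,5}:  v_{2} + v_{5} = v_{7}  ⟹  sig = ⟨2 | 1⟩
  P = {2,9}:  v_{2} + v_{9} = v_{6}  ⟹  sig = ⟨2 | 1⟩
  P = {3,9}:  v_{3} + v_{9} = v_{4}  ⟹  sig = ⟨2 | 1⟩
  P = {4,7}:  v_{4} + v_{7} = v_{3}  ⟹  sig = ⟨2 | 1⟩
  P = {6,7}:  v_{6} + v_{7} = v_{2}  ⟹  sig = ⟨2 | 1⟩
  P = {6,9}:  v_{6} + v_{9} = v_{1}  ⟹  sig = ⟨2 | 1⟩
  P = {0,8}:  v_{0} + v_{8} = v_{4} + v_{5}  ⟹  sig = ⟨2 | 1 1⟩
  P = {1,3}:  v_{1} + v_{3} = v_{4} + v_{6}  ⟹  sig = ⟨2 | 1 1⟩
  P = {2,4}:  v_{2} + v_{4} = v_{3} + v_{6}  ⟹  sig = ⟨2 | 1 1⟩
  P = {6,8}:  v_{6} + v_{8} = v_{3} + v_{4}  ⟹  sig = ⟨2 | 1 1⟩
  P = {7,8}:  v_{7} + v_{8} = 2·v_{3} + v_{5}  ⟹  sig = ⟨2 | 1 2⟩
  P = {8,9}:  v_{8} + v_{9} = 2·v_{4} + v_{5}  ⟹  sig = ⟨2 | 1 2⟩
  P = {1,2}:  v_{1} + v_{2} = 2·v_{6}  ⟹  sig = ⟨2 | 2⟩
  P = {1,8}:  v_{1} + v_{8} = 2·v_{4}  ⟹  sig = ⟨2 | 2⟩
  P = {2,8}:  v_{2} + v_{8} = 2·v_{3}  ⟹  sig = ⟨2 | 2⟩
  P = {3,4,5}:  v_{3} + v_{4} + v_{5} = v_{8}  ⟹  sig = ⟨3 | 1⟩

Sorted signature multiset PRS(X):
[⟨2 | 0⟩, ⟨2 | 0⟩, ⟨2 | 0⟩, ⟨2 | 1⟩, ⟨2 | 1⟩, ⟨2 | 1⟩, ⟨2 | 1⟩, ⟨2 | 1⟩, ⟨2 | 1⟩, ⟨2 | 1⟩, ⟨2 | 1⟩, ⟨2 | 1⟩, ⟨2 | 1 1⟩, ⟨2 | 1 1⟩, ⟨2 | 1 1⟩, ⟨2 | 1 1⟩, ⟨2 | 1 2⟩, ⟨2 | 1 2⟩, ⟨2 | 2⟩, ⟨2 | 2⟩, ⟨2 | 2⟩, ⟨3 | 1⟩]


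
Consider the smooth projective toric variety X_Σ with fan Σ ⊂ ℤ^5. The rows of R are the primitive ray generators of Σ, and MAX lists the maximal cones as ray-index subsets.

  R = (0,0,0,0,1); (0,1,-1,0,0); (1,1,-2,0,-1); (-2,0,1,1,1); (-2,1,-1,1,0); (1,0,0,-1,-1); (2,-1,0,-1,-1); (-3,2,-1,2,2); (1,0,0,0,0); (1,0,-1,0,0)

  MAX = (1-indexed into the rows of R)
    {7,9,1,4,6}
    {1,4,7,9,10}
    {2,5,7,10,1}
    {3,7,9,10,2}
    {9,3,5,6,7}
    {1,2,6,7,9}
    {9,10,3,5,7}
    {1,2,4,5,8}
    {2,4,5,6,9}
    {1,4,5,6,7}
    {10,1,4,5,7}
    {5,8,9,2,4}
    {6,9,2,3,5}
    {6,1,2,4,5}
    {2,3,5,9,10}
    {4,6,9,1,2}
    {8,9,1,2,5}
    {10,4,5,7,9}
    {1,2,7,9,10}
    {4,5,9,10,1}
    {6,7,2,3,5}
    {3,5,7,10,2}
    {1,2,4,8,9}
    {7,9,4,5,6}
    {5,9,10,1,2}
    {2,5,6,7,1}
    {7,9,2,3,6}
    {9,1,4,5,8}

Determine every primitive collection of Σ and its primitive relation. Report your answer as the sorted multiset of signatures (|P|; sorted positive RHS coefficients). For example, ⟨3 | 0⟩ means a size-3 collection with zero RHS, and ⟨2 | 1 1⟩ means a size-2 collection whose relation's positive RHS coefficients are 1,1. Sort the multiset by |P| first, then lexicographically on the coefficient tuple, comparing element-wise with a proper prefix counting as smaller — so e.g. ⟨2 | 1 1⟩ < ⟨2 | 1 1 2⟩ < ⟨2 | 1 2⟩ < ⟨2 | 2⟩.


Δ(Σ) — 10 vertices, 13 min non-faces:

  P={1,3}:  v_{1} + v_{3} = v_{2} + v_{10}  ⟹  sig = ⟨2 | 1 1⟩
  P={3,4}:  v_{3} + v_{4} = v_{5} + v_{9}  ⟹  sig = ⟨2 | 1 1⟩
  P={6,10}:  v_{6} + v_{10} = v_{2} + v_{7}  ⟹  sig = ⟨2 | 1 1⟩
  P={7,8}:  v_{7} + v_{8} = v_{1} + v_{5} + v_{9}  ⟹  sig = ⟨2 | 1 1 1⟩
  P={3,8}:  v_{3} + v_{8} = v_{1} + v_{2} + 2·v_{5} + 2·v_{9}  ⟹  sig = ⟨2 | 1 1 2 2⟩
  P={6,8}:  v_{6} + v_{8} = 2·v_{2} + v_{4}  ⟹  sig = ⟨2 | 1 2⟩
  P={8,10}:  v_{8} + v_{10} = 2·v_{1} + 2·v_{5} + 2·v_{9}  ⟹  sig = ⟨2 | 2 2 2⟩
  P={2,4,7}:  v_{2} + v_{4} + v_{7} = 0  ⟹  sig = ⟨3 | 0⟩
  P={2,4,10}:  v_{2} + v_{4} + v_{10} = v_{1} + v_{5} + v_{9}  ⟹  sig = ⟨3 | 1 1 1⟩
  P={1,5,6,9}:  v_{1} + v_{5} + v_{6} + v_{9} = v_{2}  ⟹  sig = ⟨4 | 1⟩
  P={1,5,7,9}:  v_{1} + v_{5} + v_{7} + v_{9} = v_{10}  ⟹  sig = ⟨4 | 1⟩
  P={2,5,7,9}:  v_{2} + v_{5} + v_{7} + v_{9} = v_{3}  ⟹  sig = ⟨4 | 1⟩
  P={1,2,4,5,9}:  v_{1} + v_{2} + v_{4} + v_{5} + v_{9} = v_{8}  ⟹  sig = ⟨5 | 1⟩

Signatures (|P|; sorted positive RHS coefficients), sorted:
[⟨2 | 1 1⟩, ⟨2 | 1 1⟩, ⟨2 | 1 1⟩, ⟨2 | 1 1 1⟩, ⟨2 | 1 1 2 2⟩, ⟨2 | 1 2⟩, ⟨2 | 2 2 2⟩, ⟨3 | 0⟩, ⟨3 | 1 1 1⟩, ⟨4 | 1⟩, ⟨4 | 1⟩, ⟨4 | 1⟩, ⟨5 | 1⟩]


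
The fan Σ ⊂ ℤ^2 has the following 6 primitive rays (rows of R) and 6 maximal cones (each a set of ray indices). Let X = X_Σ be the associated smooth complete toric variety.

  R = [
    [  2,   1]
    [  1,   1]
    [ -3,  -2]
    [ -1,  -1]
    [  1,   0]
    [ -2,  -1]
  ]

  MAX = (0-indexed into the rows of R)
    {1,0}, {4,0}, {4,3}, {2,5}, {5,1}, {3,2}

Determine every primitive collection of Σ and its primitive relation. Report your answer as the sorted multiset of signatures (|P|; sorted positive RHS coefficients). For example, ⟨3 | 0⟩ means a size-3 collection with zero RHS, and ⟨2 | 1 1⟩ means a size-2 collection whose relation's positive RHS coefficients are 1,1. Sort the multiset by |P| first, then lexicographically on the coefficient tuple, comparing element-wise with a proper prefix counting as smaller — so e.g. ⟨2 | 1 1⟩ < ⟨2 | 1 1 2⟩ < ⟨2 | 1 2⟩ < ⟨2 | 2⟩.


9 minimal non-faces of Δ(Σ) (on 6 rays):

  {0,5}:  v_{0} + v_{5} = 0 ; sig = ⟨2 | 0⟩
  {1,3}:  v_{1} + v_{3} = 0 ; sig = ⟨2 | 0⟩
  {0,2}:  v_{0} + v_{2} = v_{3} ; sig = ⟨2 | 1⟩
  {0,3}:  v_{0} + v_{3} = v_{4} ; sig = ⟨2 | 1⟩
  {1,2}:  v_{1} + v_{2} = v_{5} ; sig = ⟨2 | 1⟩
  {1,4}:  v_{1} + v_{4} = v_{0} ; sig = ⟨2 | 1⟩
  {3,5}:  v_{3} + v_{5} = v_{2} ; sig = ⟨2 | 1⟩
  {4,5}:  v_{4} + v_{5} = v_{3} ; sig = ⟨2 | 1⟩
  {2,4}:  v_{2} + v_{4} = 2·v_{3} ; sig = ⟨2 | 2⟩

so the primitive-relation signature multiset is
    |P|=2: 9 collections, coeffs (), (), (1), (1), (1), (1), (1), (1), (2)


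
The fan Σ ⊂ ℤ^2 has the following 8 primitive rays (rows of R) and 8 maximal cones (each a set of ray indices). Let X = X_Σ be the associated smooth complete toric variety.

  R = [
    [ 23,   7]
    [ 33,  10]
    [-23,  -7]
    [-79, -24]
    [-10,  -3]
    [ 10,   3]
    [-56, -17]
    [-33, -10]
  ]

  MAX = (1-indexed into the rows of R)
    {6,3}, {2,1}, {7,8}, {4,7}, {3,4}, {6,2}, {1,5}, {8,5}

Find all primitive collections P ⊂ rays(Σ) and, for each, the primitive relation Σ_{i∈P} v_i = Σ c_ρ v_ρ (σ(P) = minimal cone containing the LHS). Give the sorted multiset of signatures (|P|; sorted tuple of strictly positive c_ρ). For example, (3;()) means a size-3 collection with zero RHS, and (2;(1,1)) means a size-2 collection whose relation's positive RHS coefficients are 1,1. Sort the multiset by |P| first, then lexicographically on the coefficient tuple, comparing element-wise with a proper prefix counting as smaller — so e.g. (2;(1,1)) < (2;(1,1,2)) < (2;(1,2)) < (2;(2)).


|primitive collections| = 20. Relations:

  • {1,3}:  v_{1} + v_{3} = 0 ; sig = (2;())
  • {2,8}:  v_{2} + v_{8} = 0 ; sig = (2;())
  • {5,6}:  v_{5} + v_{6} = 0 ; sig = (2;())
  • {1,4}:  v_{1} + v_{4} = v_{7} ; sig = (2;(1))
  • {1,6}:  v_{1} + v_{6} = v_{2} ; sig = (2;(1))
  • {1,7}:  v_{1} + v_{7} = v_{8} ; sig = (2;(1))
  • {1,8}:  v_{1} + v_{8} = v_{5} ; sig = (2;(1))
  • {2,3}:  v_{2} + v_{3} = v_{6} ; sig = (2;(1))
  • {2,5}:  v_{2} + v_{5} = v_{1} ; sig = (2;(1))
  • {2,7}:  v_{2} + v_{7} = v_{3} ; sig = (2;(1))
  • {3,5}:  v_{3} + v_{5} = v_{8} ; sig = (2;(1))
  • {3,7}:  v_{3} + v_{7} = v_{4} ; sig = (2;(1))
  • {3,8}:  v_{3} + v_{8} = v_{7} ; sig = (2;(1))
  • {6,8}:  v_{6} + v_{8} = v_{3} ; sig = (2;(1))
  • {4,5}:  v_{4} + v_{5} = v_{7} + v_{8} ; sig = (2;(1,1))
  • {2,4}:  v_{2} + v_{4} = 2·v_{3} ; sig = (2;(2))
  • {4,8}:  v_{4} + v_{8} = 2·v_{7} ; sig = (2;(2))
  • {5,7}:  v_{5} + v_{7} = 2·v_{8} ; sig = (2;(2))
  • {6,7}:  v_{6} + v_{7} = 2·v_{3} ; sig = (2;(2))
  • {4,6}:  v_{4} + v_{6} = 3·v_{3} ; sig = (2;(3))

Hence PRS(X_Σ) =
{ (2;()) ×3,  (2;(1)) ×11,  (2;(1,1)),  (2;(2)) ×4,  (2;(3)) }


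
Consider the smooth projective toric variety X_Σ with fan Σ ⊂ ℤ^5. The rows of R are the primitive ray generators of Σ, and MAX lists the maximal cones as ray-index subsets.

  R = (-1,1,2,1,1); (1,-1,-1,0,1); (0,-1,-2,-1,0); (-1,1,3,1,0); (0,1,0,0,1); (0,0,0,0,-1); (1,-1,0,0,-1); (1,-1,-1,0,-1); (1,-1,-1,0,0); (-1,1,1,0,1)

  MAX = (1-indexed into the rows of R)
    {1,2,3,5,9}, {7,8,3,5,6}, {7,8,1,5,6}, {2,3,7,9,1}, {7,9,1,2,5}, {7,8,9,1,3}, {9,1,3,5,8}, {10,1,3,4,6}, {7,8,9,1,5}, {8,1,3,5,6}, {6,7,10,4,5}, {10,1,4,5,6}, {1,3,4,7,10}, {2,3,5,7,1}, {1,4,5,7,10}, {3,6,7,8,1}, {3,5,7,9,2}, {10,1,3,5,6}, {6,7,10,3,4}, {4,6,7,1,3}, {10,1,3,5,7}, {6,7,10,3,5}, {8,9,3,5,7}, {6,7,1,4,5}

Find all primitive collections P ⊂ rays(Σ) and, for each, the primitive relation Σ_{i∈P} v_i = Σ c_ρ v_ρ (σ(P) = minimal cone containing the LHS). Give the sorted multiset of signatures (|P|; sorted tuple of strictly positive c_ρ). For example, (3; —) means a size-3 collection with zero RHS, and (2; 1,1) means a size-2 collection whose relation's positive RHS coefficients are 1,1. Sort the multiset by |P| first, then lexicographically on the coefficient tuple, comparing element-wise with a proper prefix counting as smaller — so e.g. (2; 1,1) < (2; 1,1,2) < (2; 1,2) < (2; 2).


Primitive collections (14):

  {8,10}:  v_{8} + v_{10} = 0 ; sig = (2; —)
  {2,6}:  v_{2} + v_{6} = v_{9} ; sig = (2; 1)
  {6,9}:  v_{6} + v_{9} = v_{8} ; sig = (2; 1)
  {4,9}:  v_{4} + v_{9} = v_{1} + v_{7} ; sig = (2; 1,1)
  {4,8}:  v_{4} + v_{8} = v_{1} + v_{6} + v_{7} ; sig = (2; 1,1,1)
  {9,10}:  v_{9} + v_{10} = v_{1} + v_{3} + v_{5} + v_{7} ; sig = (2; 1,1,1,1)
  {2,4}:  v_{2} + v_{4} = 2·v_{1} + v_{3} + v_{5} + 2·v_{7} ; sig = (2; 1,1,2,2)
  {2,8}:  v_{2} + v_{8} = 2·v_{9} ; sig = (2; 2)
  {2,10}:  v_{2} + v_{10} = 2·v_{1} + 2·v_{3} + 2·v_{5} + 2·v_{7} ; sig = (2; 2,2,2,2)
  {3,4,5}:  v_{3} + v_{4} + v_{5} = v_{10} ; sig = (3; 1)
  {1,6,7,10}:  v_{1} + v_{6} + v_{7} + v_{10} = v_{4} ; sig = (4; 1)
  {1,3,5,6,7}:  v_{1} + v_{3} + v_{5} + v_{6} + v_{7} = 0 ; sig = (5; —)
  {1,3,5,7,8}:  v_{1} + v_{3} + v_{5} + v_{7} + v_{8} = v_{9} ; sig = (5; 1)
  {1,3,5,7,9}:  v_{1} + v_{3} + v_{5} + v_{7} + v_{9} = v_{2} ; sig = (5; 1)

Hence PRS(X_Σ) =
    (2; —)
    (2; 1)
    (2; 1)
    (2; 1,1)
    (2; 1,1,1)
    (2; 1,1,1,1)
    (2; 1,1,2,2)
    (2; 2)
    (2; 2,2,2,2)
    (3; 1)
    (4; 1)
    (5; —)
    (5; 1)
    (5; 1)


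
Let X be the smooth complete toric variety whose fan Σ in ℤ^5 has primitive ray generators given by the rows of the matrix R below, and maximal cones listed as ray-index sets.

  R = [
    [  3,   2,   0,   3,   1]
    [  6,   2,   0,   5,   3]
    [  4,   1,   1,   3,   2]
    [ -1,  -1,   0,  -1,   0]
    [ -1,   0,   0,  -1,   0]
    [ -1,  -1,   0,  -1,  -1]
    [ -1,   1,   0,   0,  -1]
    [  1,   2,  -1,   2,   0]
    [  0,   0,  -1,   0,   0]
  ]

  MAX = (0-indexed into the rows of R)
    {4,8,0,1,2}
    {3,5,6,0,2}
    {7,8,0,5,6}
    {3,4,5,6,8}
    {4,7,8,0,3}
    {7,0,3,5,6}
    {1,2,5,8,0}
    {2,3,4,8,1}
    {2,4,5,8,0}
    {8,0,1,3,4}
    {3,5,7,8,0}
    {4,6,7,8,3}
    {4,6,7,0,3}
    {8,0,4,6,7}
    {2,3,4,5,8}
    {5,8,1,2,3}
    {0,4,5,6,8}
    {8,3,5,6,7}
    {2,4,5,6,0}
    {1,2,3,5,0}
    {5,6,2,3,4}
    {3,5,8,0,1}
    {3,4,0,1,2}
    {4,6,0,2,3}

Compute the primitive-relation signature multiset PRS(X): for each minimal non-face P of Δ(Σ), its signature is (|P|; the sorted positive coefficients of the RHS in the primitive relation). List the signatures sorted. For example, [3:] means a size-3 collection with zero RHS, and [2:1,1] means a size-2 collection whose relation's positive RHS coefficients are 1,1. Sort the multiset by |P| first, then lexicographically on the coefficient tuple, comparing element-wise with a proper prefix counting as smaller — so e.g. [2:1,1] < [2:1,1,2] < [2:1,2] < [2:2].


|primitive collections| = 9. Relations:

  • {1,6}:  v_{1} + v_{6} = 2·v_{0} + v_{3}  ⟹  sig = [2:1,2]
  • {2,7}:  v_{2} + v_{7} = 2·v_{0} + v_{3}  ⟹  sig = [2:1,2]
  • {1,7}:  v_{1} + v_{7} = 3·v_{0} + 2·v_{3} + v_{8}  ⟹  sig = [2:1,2,3]
  • {2,6,8}:  v_{2} + v_{6} + v_{8} = v_{0}  ⟹  sig = [3:1]
  • {1,4,5}:  v_{1} + v_{4} + v_{5} = v_{2} + v_{8}  ⟹  sig = [3:1,1]
  • {4,5,7}:  v_{4} + v_{5} + v_{7} = v_{6} + v_{8}  ⟹  sig = [3:1,1]
  • {0,3,4,5}:  v_{0} + v_{3} + v_{4} + v_{5} = 0  ⟹  sig = [4:]
  • {0,2,3,8}:  v_{0} + v_{2} + v_{3} + v_{8} = v_{1}  ⟹  sig = [4:1]
  • {0,3,6,8}:  v_{0} + v_{3} + v_{6} + v_{8} = v_{7}  ⟹  sig = [4:1]

Sorted signature multiset PRS(X):
    |P|=2: 3 collections, coeffs (1,2), (1,2), (1,2,3)
    |P|=3: 3 collections, coeffs (1), (1,1), (1,1)
    |P|=4: 3 collections, coeffs (), (1), (1)


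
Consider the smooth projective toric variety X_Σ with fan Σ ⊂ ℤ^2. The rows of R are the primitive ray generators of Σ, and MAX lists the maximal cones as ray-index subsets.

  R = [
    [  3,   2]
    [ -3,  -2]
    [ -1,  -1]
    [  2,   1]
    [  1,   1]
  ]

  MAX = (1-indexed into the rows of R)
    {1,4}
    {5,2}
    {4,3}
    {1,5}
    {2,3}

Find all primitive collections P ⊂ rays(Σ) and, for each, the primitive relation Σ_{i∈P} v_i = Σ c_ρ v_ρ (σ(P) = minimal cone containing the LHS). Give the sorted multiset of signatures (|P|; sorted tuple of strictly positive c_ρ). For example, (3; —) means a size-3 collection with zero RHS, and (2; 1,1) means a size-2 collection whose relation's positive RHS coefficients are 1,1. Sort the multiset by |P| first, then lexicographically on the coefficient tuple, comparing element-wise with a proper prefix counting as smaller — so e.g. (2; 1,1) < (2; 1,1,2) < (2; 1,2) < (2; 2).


The 5 primitive collections of Σ (r=5, n=2):

  {1,2}:  v_{1} + v_{2} = 0  ⟹  sig = (2; —)
  {3,5}:  v_{3} + v_{5} = 0  ⟹  sig = (2; —)
  {1,3}:  v_{1} + v_{3} = v_{4}  ⟹  sig = (2; 1)
  {2,4}:  v_{2} + v_{4} = v_{3}  ⟹  sig = (2; 1)
  {4,5}:  v_{4} + v_{5} = v_{1}  ⟹  sig = (2; 1)

Hence PRS(X_Σ) =
{ (2; —) ×2,  (2; 1) ×3 }


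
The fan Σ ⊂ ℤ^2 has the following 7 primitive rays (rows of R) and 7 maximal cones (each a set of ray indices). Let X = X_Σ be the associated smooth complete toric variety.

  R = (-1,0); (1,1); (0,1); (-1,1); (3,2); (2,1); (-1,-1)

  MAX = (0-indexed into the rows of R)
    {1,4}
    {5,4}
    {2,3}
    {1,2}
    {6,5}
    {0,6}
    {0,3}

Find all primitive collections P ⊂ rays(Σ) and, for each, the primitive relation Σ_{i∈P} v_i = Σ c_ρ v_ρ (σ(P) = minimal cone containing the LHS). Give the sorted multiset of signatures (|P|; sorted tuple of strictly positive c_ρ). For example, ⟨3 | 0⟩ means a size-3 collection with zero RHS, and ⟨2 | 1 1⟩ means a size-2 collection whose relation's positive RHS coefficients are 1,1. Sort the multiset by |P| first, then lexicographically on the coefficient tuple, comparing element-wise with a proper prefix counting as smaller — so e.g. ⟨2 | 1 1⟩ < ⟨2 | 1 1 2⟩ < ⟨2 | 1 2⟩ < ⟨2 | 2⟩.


Σ has 14 primitive collections:

  • {1,6}:  v_{1} + v_{6} = 0  →  sig = ⟨2 | 0⟩
  • {0,1}:  v_{0} + v_{1} = v_{2}  →  sig = ⟨2 | 1⟩
  • {0,2}:  v_{0} + v_{2} = v_{3}  →  sig = ⟨2 | 1⟩
  • {0,5}:  v_{0} + v_{5} = v_{1}  →  sig = ⟨2 | 1⟩
  • {1,5}:  v_{1} + v_{5} = v_{4}  →  sig = ⟨2 | 1⟩
  • {2,6}:  v_{2} + v_{6} = v_{0}  →  sig = ⟨2 | 1⟩
  • {4,6}:  v_{4} + v_{6} = v_{5}  →  sig = ⟨2 | 1⟩
  • {3,5}:  v_{3} + v_{5} = v_{1} + v_{2}  →  sig = ⟨2 | 1 1⟩
  • {3,4}:  v_{3} + v_{4} = 2·v_{1} + v_{2}  →  sig = ⟨2 | 1 2⟩
  • {0,4}:  v_{0} + v_{4} = 2·v_{1}  →  sig = ⟨2 | 2⟩
  • {1,3}:  v_{1} + v_{3} = 2·v_{2}  →  sig = ⟨2 | 2⟩
  • {2,5}:  v_{2} + v_{5} = 2·v_{1}  →  sig = ⟨2 | 2⟩
  • {3,6}:  v_{3} + v_{6} = 2·v_{0}  →  sig = ⟨2 | 2⟩
  • {2,4}:  v_{2} + v_{4} = 3·v_{1}  →  sig = ⟨2 | 3⟩

so the primitive-relation signature multiset is
{ ⟨2 | 0⟩,  ⟨2 | 1⟩ ×6,  ⟨2 | 1 1⟩,  ⟨2 | 1 2⟩,  ⟨2 | 2⟩ ×4,  ⟨2 | 3⟩ }


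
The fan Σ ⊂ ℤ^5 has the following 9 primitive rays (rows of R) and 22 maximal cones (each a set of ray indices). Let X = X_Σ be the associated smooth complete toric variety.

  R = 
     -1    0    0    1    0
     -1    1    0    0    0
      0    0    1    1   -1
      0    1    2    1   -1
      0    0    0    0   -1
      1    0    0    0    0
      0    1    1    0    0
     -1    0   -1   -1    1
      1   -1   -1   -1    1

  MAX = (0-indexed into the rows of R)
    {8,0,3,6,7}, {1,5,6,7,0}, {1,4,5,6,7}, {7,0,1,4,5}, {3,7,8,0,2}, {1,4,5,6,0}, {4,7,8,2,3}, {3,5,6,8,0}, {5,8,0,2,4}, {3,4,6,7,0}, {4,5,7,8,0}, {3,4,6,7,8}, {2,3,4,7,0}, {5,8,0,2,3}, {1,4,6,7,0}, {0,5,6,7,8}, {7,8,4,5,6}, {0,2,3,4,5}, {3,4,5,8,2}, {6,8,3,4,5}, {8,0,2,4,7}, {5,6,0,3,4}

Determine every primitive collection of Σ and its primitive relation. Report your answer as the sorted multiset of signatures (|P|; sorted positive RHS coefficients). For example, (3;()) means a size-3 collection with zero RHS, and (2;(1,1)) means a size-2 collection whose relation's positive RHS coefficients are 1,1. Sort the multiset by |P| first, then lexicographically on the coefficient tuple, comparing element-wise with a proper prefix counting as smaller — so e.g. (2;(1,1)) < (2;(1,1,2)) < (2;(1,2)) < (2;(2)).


Minimal non-faces — 9 found among 9 rays, 22 max cones:

  • {2,6}:  v_{2} + v_{6} = v_{3} — sig = (2;(1))
  • {1,8}:  v_{1} + v_{8} = v_{5} + v_{7} — sig = (2;(1,1))
  • {1,2}:  v_{1} + v_{2} = v_{0} + v_{4} + v_{6} — sig = (2;(1,1,1))
  • {1,3}:  v_{1} + v_{3} = v_{0} + v_{4} + 2·v_{6} — sig = (2;(1,1,2))
  • {2,5,7}:  v_{2} + v_{5} + v_{7} = 0 — sig = (3;())
  • {3,5,7}:  v_{3} + v_{5} + v_{7} = v_{6} — sig = (3;(1))
  • {0,4,6,8}:  v_{0} + v_{4} + v_{6} + v_{8} = 0 — sig = (4;())
  • {0,3,4,8}:  v_{0} + v_{3} + v_{4} + v_{8} = v_{2} — sig = (4;(1))
  • {0,4,5,6,7}:  v_{0} + v_{4} + v_{5} + v_{6} + v_{7} = v_{1} — sig = (5;(1))

Hence PRS(X_Σ) =
    (2;(1))
    (2;(1,1))
    (2;(1,1,1))
    (2;(1,1,2))
    (3;())
    (3;(1))
    (4;())
    (4;(1))
    (5;(1))


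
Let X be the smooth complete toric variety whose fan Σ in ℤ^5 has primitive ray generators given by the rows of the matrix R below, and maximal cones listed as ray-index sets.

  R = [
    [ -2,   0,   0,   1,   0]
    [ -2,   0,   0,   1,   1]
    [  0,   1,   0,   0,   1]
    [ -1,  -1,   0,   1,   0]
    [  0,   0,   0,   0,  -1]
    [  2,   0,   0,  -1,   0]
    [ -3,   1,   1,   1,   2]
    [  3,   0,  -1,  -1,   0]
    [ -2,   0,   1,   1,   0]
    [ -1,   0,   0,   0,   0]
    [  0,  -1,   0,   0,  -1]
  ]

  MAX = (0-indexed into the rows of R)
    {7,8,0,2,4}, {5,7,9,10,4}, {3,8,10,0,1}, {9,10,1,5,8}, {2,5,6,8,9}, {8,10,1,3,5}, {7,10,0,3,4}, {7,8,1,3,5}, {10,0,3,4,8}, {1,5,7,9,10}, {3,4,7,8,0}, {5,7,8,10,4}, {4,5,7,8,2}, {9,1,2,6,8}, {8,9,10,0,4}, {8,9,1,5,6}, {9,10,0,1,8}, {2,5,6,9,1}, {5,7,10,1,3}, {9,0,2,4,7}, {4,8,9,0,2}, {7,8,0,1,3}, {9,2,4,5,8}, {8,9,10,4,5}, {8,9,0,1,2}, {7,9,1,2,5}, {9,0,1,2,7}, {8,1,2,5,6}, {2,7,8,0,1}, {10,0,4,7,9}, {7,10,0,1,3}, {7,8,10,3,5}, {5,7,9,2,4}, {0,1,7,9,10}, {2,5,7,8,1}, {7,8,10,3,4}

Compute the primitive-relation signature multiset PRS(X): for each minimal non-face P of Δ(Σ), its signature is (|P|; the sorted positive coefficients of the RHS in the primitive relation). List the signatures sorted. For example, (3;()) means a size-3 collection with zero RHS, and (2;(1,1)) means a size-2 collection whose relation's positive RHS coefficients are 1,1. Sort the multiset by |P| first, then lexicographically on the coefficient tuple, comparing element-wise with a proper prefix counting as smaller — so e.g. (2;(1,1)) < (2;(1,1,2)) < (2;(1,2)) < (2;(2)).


Minimal non-faces — 15 found among 11 rays, 36 max cones:

  P={0,5}:  v_{0} + v_{5} = 0  →  sig = (2;())
  P={2,10}:  v_{2} + v_{10} = 0  →  sig = (2;())
  P={1,4}:  v_{1} + v_{4} = v_{0}  →  sig = (2;(1))
  P={3,9}:  v_{3} + v_{9} = v_{1} + v_{10}  →  sig = (2;(1,1))
  P={2,3}:  v_{2} + v_{3} = v_{1} + v_{7} + v_{8}  →  sig = (2;(1,1,1))
  P={4,6}:  v_{4} + v_{6} = v_{2} + v_{8} + v_{9}  →  sig = (2;(1,1,1))
  P={6,7}:  v_{6} + v_{7} = v_{1} + v_{2} + v_{5}  →  sig = (2;(1,1,1))
  P={0,6}:  v_{0} + v_{6} = v_{1} + v_{2} + v_{8} + v_{9}  →  sig = (2;(1,1,1,1))
  P={6,10}:  v_{6} + v_{10} = v_{1} + v_{5} + v_{8} + v_{9}  →  sig = (2;(1,1,1,1))
  P={3,6}:  v_{3} + v_{6} = 2·v_{1} + v_{5} + v_{8}  →  sig = (2;(1,1,2))
  P={7,8,9}:  v_{7} + v_{8} + v_{9} = 0  →  sig = (3;())
  P={3,4,5}:  v_{3} + v_{4} + v_{5} = v_{7} + v_{8} + v_{10}  →  sig = (3;(1,1,1))
  P={1,7,8,10}:  v_{1} + v_{7} + v_{8} + v_{10} = v_{3}  →  sig = (4;(1))
  P={0,7,8,10}:  v_{0} + v_{7} + v_{8} + v_{10} = v_{3} + v_{4}  →  sig = (4;(1,1))
  P={1,2,5,8,9}:  v_{1} + v_{2} + v_{5} + v_{8} + v_{9} = v_{6}  →  sig = (5;(1))

Signatures (|P|; sorted positive RHS coefficients), sorted:
    |P|=2: 10 collections, coeffs (), (), (1), (1,1), (1,1,1), (1,1,1), (1,1,1), (1,1,1,1), (1,1,1,1), (1,1,2)
    |P|=3: 2 collections, coeffs (), (1,1,1)
    |P|=4: 2 collections, coeffs (1), (1,1)
    |P|=5: 1 collection, coeffs (1)


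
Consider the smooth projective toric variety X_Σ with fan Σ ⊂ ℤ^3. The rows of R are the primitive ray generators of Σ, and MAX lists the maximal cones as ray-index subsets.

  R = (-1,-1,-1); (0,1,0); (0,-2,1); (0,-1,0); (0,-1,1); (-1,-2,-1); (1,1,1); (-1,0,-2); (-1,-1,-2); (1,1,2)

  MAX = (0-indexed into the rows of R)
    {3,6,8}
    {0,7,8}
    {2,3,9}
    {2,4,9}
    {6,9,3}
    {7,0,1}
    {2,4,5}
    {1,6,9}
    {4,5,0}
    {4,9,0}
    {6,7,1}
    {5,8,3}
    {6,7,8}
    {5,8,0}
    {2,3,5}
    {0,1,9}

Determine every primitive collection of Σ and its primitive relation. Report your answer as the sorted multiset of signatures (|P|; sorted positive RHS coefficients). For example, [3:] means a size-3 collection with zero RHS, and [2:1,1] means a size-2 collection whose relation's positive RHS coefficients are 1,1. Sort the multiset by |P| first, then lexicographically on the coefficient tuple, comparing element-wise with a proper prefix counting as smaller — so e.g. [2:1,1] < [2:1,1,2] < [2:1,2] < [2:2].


|primitive collections| = 21. Relations:

  {0,6}:  v_{0} + v_{6} = 0 ; sig = [2:]
  {1,3}:  v_{1} + v_{3} = 0 ; sig = [2:]
  {8,9}:  v_{8} + v_{9} = 0 ; sig = [2:]
  {0,3}:  v_{0} + v_{3} = v_{5} ; sig = [2:1]
  {1,2}:  v_{1} + v_{2} = v_{4} ; sig = [2:1]
  {1,5}:  v_{1} + v_{5} = v_{0} ; sig = [2:1]
  {1,8}:  v_{1} + v_{8} = v_{7} ; sig = [2:1]
  {2,7}:  v_{2} + v_{7} = v_{5} ; sig = [2:1]
  {3,4}:  v_{3} + v_{4} = v_{2} ; sig = [2:1]
  {3,7}:  v_{3} + v_{7} = v_{8} ; sig = [2:1]
  {4,7}:  v_{4} + v_{7} = v_{0} ; sig = [2:1]
  {4,8}:  v_{4} + v_{8} = v_{5} ; sig = [2:1]
  {5,6}:  v_{5} + v_{6} = v_{3} ; sig = [2:1]
  {5,9}:  v_{5} + v_{9} = v_{4} ; sig = [2:1]
  {7,9}:  v_{7} + v_{9} = v_{1} ; sig = [2:1]
  {0,2}:  v_{0} + v_{2} = v_{4} + v_{5} ; sig = [2:1,1]
  {1,4}:  v_{1} + v_{4} = v_{0} + v_{9} ; sig = [2:1,1]
  {2,8}:  v_{2} + v_{8} = v_{3} + v_{5} ; sig = [2:1,1]
  {4,6}:  v_{4} + v_{6} = v_{3} + v_{9} ; sig = [2:1,1]
  {5,7}:  v_{5} + v_{7} = v_{0} + v_{8} ; sig = [2:1,1]
  {2,6}:  v_{2} + v_{6} = 2·v_{3} + v_{9} ; sig = [2:1,2]

Signatures (|P|; sorted positive RHS coefficients), sorted:
    |P|=2: 21 collections, coeffs (), (), (), (1), (1), (1), (1), (1), (1), (1), (1), (1), (1), (1), (1), (1,1), (1,1), (1,1), (1,1), (1,1), (1,2)


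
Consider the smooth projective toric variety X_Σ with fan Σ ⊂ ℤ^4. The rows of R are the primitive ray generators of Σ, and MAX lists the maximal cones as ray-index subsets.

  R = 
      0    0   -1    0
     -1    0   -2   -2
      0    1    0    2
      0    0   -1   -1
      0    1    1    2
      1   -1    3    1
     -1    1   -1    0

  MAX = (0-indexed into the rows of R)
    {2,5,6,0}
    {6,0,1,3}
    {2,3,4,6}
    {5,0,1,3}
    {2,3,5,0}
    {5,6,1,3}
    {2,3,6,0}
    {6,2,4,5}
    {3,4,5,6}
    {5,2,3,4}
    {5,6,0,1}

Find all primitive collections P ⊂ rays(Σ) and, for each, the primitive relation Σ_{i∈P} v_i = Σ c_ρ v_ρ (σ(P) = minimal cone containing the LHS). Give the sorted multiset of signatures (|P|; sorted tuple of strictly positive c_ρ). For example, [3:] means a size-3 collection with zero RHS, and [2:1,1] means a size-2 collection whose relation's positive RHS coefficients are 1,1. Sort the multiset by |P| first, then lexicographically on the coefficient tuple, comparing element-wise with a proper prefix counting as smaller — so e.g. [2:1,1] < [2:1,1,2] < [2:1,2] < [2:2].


Σ has 5 primitive collections:

  {0,4}:  v_{0} + v_{4} = v_{2}  ⟹  sig = [2:1]
  {1,4}:  v_{1} + v_{4} = v_{6}  ⟹  sig = [2:1]
  {1,2}:  v_{1} + v_{2} = v_{0} + v_{6}  ⟹  sig = [2:1,1]
  {0,3,5,6}:  v_{0} + v_{3} + v_{5} + v_{6} = 0  ⟹  sig = [4:]
  {2,3,5,6}:  v_{2} + v_{3} + v_{5} + v_{6} = v_{4}  ⟹  sig = [4:1]

Signatures (|P|; sorted positive RHS coefficients), sorted:
    [2:1]
    [2:1]
    [2:1,1]
    [4:]
    [4:1]


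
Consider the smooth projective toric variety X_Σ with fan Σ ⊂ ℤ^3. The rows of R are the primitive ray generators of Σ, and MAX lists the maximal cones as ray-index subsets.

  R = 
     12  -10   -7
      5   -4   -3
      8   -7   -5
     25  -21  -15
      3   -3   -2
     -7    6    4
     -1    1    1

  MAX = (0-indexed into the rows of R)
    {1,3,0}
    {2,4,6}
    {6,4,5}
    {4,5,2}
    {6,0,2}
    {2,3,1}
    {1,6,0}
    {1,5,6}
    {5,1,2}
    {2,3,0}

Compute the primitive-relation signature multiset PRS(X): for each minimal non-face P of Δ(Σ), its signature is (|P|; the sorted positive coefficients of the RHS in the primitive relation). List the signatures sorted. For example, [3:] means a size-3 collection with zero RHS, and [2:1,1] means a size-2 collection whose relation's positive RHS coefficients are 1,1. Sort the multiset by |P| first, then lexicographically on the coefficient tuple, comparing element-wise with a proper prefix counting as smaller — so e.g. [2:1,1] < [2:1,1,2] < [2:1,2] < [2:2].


9 minimal non-faces of Δ(Σ) (on 7 rays):

  {0,5}:  v_{0} + v_{5} = v_{1} ; sig = [2:1]
  {1,4}:  v_{1} + v_{4} = v_{2} ; sig = [2:1]
  {0,4}:  v_{0} + v_{4} = 2·v_{2} + v_{6} ; sig = [2:1,2]
  {3,4}:  v_{3} + v_{4} = v_{0} + 2·v_{2} ; sig = [2:1,2]
  {3,5}:  v_{3} + v_{5} = 2·v_{1} + v_{2} ; sig = [2:1,2]
  {3,6}:  v_{3} + v_{6} = 2·v_{0} ; sig = [2:2]
  {2,5,6}:  v_{2} + v_{5} + v_{6} = 0 ; sig = [3:]
  {0,1,2}:  v_{0} + v_{1} + v_{2} = v_{3} ; sig = [3:1]
  {1,2,6}:  v_{1} + v_{2} + v_{6} = v_{0} ; sig = [3:1]

Sorted signature multiset PRS(X):
    |P|=2: 6 collections, coeffs (1), (1), (1,2), (1,2), (1,2), (2)
    |P|=3: 3 collections, coeffs (), (1), (1)


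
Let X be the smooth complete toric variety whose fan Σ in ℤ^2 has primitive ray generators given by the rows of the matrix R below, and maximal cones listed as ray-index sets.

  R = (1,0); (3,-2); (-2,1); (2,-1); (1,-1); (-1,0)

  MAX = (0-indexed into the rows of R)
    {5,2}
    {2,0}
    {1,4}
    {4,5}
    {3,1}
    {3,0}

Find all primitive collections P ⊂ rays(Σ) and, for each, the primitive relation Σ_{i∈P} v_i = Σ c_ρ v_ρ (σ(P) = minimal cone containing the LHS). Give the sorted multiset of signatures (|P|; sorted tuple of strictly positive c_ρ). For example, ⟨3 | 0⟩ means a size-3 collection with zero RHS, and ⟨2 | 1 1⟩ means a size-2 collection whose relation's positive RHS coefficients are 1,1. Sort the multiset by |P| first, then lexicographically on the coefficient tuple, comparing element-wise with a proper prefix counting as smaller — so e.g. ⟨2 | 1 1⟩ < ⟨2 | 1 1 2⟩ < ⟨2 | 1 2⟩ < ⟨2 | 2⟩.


|primitive collections| = 9. Relations:

  • {0,5}:  v_{0} + v_{5} = 0  ⇒ sig = ⟨2 | 0⟩
  • {2,3}:  v_{2} + v_{3} = 0  ⇒ sig = ⟨2 | 0⟩
  • {0,4}:  v_{0} + v_{4} = v_{3}  ⇒ sig = ⟨2 | 1⟩
  • {1,2}:  v_{1} + v_{2} = v_{4}  ⇒ sig = ⟨2 | 1⟩
  • {2,4}:  v_{2} + v_{4} = v_{5}  ⇒ sig = ⟨2 | 1⟩
  • {3,4}:  v_{3} + v_{4} = v_{1}  ⇒ sig = ⟨2 | 1⟩
  • {3,5}:  v_{3} + v_{5} = v_{4}  ⇒ sig = ⟨2 | 1⟩
  • {0,1}:  v_{0} + v_{1} = 2·v_{3}  ⇒ sig = ⟨2 | 2⟩
  • {1,5}:  v_{1} + v_{5} = 2·v_{4}  ⇒ sig = ⟨2 | 2⟩

so the primitive-relation signature multiset is
    ⟨2 | 0⟩
    ⟨2 | 0⟩
    ⟨2 | 1⟩
    ⟨2 | 1⟩
    ⟨2 | 1⟩
    ⟨2 | 1⟩
    ⟨2 | 1⟩
    ⟨2 | 2⟩
    ⟨2 | 2⟩


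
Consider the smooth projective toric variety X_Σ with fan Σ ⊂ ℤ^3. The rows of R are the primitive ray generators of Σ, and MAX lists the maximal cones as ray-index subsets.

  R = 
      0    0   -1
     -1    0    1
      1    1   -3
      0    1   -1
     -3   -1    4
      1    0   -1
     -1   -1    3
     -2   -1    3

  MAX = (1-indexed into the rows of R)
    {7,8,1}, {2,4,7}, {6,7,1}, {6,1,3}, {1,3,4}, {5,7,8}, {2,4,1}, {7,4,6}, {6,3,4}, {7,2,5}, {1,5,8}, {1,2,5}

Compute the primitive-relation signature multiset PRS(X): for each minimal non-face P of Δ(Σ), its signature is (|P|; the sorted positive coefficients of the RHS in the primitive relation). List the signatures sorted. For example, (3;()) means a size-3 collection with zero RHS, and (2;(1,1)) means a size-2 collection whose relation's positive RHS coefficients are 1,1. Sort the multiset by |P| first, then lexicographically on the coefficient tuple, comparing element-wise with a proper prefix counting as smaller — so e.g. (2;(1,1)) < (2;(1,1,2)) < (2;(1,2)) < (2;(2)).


14 minimal non-faces of Δ(Σ) (on 8 rays):

  P={2,6}:  v_{2} + v_{6} = 0 ; sig = (2;())
  P={3,7}:  v_{3} + v_{7} = 0 ; sig = (2;())
  P={2,8}:  v_{2} + v_{8} = v_{5} ; sig = (2;(1))
  P={5,6}:  v_{5} + v_{6} = v_{8} ; sig = (2;(1))
  P={2,3}:  v_{2} + v_{3} = v_{1} + v_{4} ; sig = (2;(1,1))
  P={3,8}:  v_{3} + v_{8} = v_{1} + v_{2} ; sig = (2;(1,1))
  P={6,8}:  v_{6} + v_{8} = v_{1} + v_{7} ; sig = (2;(1,1))
  P={3,5}:  v_{3} + v_{5} = v_{1} + 2·v_{2} ; sig = (2;(1,2))
  P={4,8}:  v_{4} + v_{8} = 2·v_{2} ; sig = (2;(2))
  P={4,5}:  v_{4} + v_{5} = 3·v_{2} ; sig = (2;(3))
  P={1,2,7}:  v_{1} + v_{2} + v_{7} = v_{8} ; sig = (3;(1))
  P={1,4,6}:  v_{1} + v_{4} + v_{6} = v_{3} ; sig = (3;(1))
  P={1,4,7}:  v_{1} + v_{4} + v_{7} = v_{2} ; sig = (3;(1))
  P={1,5,7}:  v_{1} + v_{5} + v_{7} = 2·v_{8} ; sig = (3;(2))

so the primitive-relation signature multiset is
    |P|=2: 10 collections, coeffs (), (), (1), (1), (1,1), (1,1), (1,1), (1,2), (2), (3)
    |P|=3: 4 collections, coeffs (1), (1), (1), (2)


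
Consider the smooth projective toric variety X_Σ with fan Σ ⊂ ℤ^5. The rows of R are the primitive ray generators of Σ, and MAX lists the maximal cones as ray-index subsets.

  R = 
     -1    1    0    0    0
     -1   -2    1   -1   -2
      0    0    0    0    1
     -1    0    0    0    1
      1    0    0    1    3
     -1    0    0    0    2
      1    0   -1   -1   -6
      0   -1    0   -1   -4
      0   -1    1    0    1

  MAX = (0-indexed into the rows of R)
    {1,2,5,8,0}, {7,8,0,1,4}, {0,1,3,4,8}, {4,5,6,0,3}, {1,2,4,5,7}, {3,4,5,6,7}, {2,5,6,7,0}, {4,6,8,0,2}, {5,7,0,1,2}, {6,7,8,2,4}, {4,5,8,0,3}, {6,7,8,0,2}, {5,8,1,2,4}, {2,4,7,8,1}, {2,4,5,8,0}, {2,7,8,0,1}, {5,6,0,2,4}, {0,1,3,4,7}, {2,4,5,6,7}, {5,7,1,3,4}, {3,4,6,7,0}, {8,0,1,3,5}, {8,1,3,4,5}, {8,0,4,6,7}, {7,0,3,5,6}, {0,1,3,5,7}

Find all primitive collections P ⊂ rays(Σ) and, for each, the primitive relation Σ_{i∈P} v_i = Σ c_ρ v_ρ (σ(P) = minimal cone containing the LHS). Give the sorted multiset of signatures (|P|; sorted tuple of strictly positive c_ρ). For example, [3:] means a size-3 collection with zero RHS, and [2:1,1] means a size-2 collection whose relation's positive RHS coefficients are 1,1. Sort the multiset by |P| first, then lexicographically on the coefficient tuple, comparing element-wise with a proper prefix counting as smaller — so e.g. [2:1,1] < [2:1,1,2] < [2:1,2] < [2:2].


Minimal non-faces — 10 found among 9 rays, 26 max cones:

  P = {2,3}:  v_{2} + v_{3} = v_{5}  →  sig = [2:1]
  P = {1,6}:  v_{1} + v_{6} = 2·v_{7}  →  sig = [2:2]
  P = {3,6,8}:  v_{3} + v_{6} + v_{8} = v_{7}  →  sig = [3:1]
  P = {3,7,8}:  v_{3} + v_{7} + v_{8} = v_{1}  →  sig = [3:1]
  P = {5,6,8}:  v_{5} + v_{6} + v_{8} = v_{2} + v_{7}  →  sig = [3:1,1]
  P = {5,7,8}:  v_{5} + v_{7} + v_{8} = v_{1} + v_{2}  →  sig = [3:1,1]
  P = {0,2,4,7}:  v_{0} + v_{2} + v_{4} + v_{7} = 0  →  sig = [4:]
  P = {0,4,5,7}:  v_{0} + v_{4} + v_{5} + v_{7} = v_{3}  →  sig = [4:1]
  P = {0,1,2,4}:  v_{0} + v_{1} + v_{2} + v_{4} = v_{3} + v_{8}  →  sig = [4:1,1]
  P = {0,1,4,5}:  v_{0} + v_{1} + v_{4} + v_{5} = 2·v_{3} + v_{8}  →  sig = [4:1,2]

Sorted signature multiset PRS(X):
    |P|=2: 2 collections, coeffs (1), (2)
    |P|=3: 4 collections, coeffs (1), (1), (1,1), (1,1)
    |P|=4: 4 collections, coeffs (), (1), (1,1), (1,2)


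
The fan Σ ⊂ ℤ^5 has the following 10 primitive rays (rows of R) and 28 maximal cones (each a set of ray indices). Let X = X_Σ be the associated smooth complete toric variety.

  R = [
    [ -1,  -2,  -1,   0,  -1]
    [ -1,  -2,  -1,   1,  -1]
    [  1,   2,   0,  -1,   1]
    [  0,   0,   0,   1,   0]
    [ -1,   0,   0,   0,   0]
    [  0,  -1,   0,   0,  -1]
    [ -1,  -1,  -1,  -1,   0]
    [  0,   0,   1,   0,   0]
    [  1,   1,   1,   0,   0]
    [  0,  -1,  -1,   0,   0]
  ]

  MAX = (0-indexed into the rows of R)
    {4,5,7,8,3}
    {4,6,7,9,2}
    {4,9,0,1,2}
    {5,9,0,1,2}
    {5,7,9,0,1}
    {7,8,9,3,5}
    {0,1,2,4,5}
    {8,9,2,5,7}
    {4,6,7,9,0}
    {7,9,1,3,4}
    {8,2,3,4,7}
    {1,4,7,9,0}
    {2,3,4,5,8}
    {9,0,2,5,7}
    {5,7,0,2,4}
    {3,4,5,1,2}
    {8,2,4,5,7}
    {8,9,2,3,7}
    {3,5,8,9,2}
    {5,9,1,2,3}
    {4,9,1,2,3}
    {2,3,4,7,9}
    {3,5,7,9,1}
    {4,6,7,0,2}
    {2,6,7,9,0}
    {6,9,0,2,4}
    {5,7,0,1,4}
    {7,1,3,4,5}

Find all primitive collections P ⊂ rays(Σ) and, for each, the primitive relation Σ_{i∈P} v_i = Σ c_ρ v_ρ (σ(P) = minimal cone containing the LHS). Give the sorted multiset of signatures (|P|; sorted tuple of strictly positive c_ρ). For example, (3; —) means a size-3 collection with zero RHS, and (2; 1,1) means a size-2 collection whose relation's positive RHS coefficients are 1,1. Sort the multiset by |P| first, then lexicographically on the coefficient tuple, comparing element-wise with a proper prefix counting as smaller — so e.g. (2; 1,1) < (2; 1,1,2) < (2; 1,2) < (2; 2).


Σ has 12 primitive collections:

  • {0,3}:  v_{0} + v_{3} = v_{1} — sig = (2; 1)
  • {0,8}:  v_{0} + v_{8} = v_{5} — sig = (2; 1)
  • {1,8}:  v_{1} + v_{8} = v_{3} + v_{5} — sig = (2; 1,1)
  • {3,6}:  v_{3} + v_{6} = v_{4} + v_{9} — sig = (2; 1,1)
  • {1,6}:  v_{1} + v_{6} = v_{0} + v_{4} + v_{9} — sig = (2; 1,1,1)
  • {6,8}:  v_{6} + v_{8} = v_{0} + v_{2} + v_{7} — sig = (2; 1,1,1)
  • {5,6}:  v_{5} + v_{6} = 2·v_{0} + v_{2} + v_{7} — sig = (2; 1,1,2)
  • {1,2,7}:  v_{1} + v_{2} + v_{7} = 0 — sig = (3; —)
  • {4,8,9}:  v_{4} + v_{8} + v_{9} = 0 — sig = (3; —)
  • {4,5,9}:  v_{4} + v_{5} + v_{9} = v_{0} — sig = (3; 1)
  • {2,3,5,7}:  v_{2} + v_{3} + v_{5} + v_{7} = v_{8} — sig = (4; 1)
  • {0,2,4,7,9}:  v_{0} + v_{2} + v_{4} + v_{7} + v_{9} = v_{6} — sig = (5; 1)

Signatures (|P|; sorted positive RHS coefficients), sorted:
    (2; 1)
    (2; 1)
    (2; 1,1)
    (2; 1,1)
    (2; 1,1,1)
    (2; 1,1,1)
    (2; 1,1,2)
    (3; —)
    (3; —)
    (3; 1)
    (4; 1)
    (5; 1)


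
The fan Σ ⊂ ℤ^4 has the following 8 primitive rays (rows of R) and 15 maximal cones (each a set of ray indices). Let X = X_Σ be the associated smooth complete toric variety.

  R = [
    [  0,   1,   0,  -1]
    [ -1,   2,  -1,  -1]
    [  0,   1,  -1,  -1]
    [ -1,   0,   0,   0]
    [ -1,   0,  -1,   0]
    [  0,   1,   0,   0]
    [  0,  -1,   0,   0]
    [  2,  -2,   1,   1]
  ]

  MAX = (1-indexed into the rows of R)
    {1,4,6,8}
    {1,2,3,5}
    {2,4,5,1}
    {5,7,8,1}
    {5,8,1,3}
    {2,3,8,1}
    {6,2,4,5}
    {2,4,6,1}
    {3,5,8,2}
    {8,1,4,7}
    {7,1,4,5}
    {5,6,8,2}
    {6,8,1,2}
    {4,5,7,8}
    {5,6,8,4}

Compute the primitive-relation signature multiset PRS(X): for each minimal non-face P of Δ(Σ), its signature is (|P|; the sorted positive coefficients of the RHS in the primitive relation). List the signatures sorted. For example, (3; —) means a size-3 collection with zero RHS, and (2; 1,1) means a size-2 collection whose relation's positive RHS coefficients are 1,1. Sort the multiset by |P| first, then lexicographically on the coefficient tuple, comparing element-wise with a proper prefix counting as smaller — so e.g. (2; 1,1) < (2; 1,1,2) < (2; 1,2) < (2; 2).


9 minimal non-faces of Δ(Σ) (on 8 rays):

  {6,7}:  v_{6} + v_{7} = 0  ⇒ sig = (2; —)
  {2,7}:  v_{2} + v_{7} = v_{1} + v_{5}  ⇒ sig = (2; 1,1)
  {3,4}:  v_{3} + v_{4} = v_{1} + v_{5}  ⇒ sig = (2; 1,1)
  {3,6}:  v_{3} + v_{6} = 2·v_{2} + v_{8}  ⇒ sig = (2; 1,2)
  {3,7}:  v_{3} + v_{7} = 2·v_{1} + 2·v_{5} + v_{8}  ⇒ sig = (2; 1,2,2)
  {2,4,8}:  v_{2} + v_{4} + v_{8} = 0  ⇒ sig = (3; —)
  {1,5,6}:  v_{1} + v_{5} + v_{6} = v_{2}  ⇒ sig = (3; 1)
  {1,2,5,8}:  v_{1} + v_{2} + v_{5} + v_{8} = v_{3}  ⇒ sig = (4; 1)
  {1,4,5,8}:  v_{1} + v_{4} + v_{5} + v_{8} = v_{7}  ⇒ sig = (4; 1)

Sorted signature multiset PRS(X):
    (2; —)
    (2; 1,1)
    (2; 1,1)
    (2; 1,2)
    (2; 1,2,2)
    (3; —)
    (3; 1)
    (4; 1)
    (4; 1)


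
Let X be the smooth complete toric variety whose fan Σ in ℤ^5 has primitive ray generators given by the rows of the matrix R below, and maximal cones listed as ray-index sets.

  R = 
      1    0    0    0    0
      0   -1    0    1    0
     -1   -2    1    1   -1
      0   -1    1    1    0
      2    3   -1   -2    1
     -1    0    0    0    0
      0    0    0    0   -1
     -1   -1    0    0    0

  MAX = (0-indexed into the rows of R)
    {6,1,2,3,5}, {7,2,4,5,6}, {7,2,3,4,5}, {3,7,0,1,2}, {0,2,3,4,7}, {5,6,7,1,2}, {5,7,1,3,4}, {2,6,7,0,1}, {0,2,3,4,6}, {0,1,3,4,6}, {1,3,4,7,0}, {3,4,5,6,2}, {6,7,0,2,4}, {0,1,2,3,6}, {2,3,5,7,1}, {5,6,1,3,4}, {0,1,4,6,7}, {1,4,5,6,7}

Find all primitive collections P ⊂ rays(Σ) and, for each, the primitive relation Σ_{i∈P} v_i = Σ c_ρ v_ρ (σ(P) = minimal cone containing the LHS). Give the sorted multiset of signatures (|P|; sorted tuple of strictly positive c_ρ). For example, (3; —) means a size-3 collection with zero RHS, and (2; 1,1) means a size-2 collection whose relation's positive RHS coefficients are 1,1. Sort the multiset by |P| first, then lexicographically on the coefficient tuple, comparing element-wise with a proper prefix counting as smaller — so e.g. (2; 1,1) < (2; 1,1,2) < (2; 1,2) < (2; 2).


Primitive collections (3):

  • {0,5}:  v_{0} + v_{5} = 0 ; sig = (2; —)
  • {1,2,4}:  v_{1} + v_{2} + v_{4} = v_{0} ; sig = (3; 1)
  • {3,6,7}:  v_{3} + v_{6} + v_{7} = v_{2} ; sig = (3; 1)

Sorted signature multiset PRS(X):
    (2; —)
    (3; 1)
    (3; 1)
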